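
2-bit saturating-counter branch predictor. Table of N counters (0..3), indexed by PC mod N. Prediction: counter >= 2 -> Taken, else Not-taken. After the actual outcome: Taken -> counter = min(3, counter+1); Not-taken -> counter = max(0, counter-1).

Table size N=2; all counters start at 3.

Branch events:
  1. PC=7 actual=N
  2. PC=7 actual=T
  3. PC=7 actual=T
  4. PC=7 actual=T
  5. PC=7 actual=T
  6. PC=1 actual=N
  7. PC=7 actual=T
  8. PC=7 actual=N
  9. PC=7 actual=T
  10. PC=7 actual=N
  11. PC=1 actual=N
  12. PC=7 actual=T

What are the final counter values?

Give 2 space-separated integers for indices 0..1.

Ev 1: PC=7 idx=1 pred=T actual=N -> ctr[1]=2
Ev 2: PC=7 idx=1 pred=T actual=T -> ctr[1]=3
Ev 3: PC=7 idx=1 pred=T actual=T -> ctr[1]=3
Ev 4: PC=7 idx=1 pred=T actual=T -> ctr[1]=3
Ev 5: PC=7 idx=1 pred=T actual=T -> ctr[1]=3
Ev 6: PC=1 idx=1 pred=T actual=N -> ctr[1]=2
Ev 7: PC=7 idx=1 pred=T actual=T -> ctr[1]=3
Ev 8: PC=7 idx=1 pred=T actual=N -> ctr[1]=2
Ev 9: PC=7 idx=1 pred=T actual=T -> ctr[1]=3
Ev 10: PC=7 idx=1 pred=T actual=N -> ctr[1]=2
Ev 11: PC=1 idx=1 pred=T actual=N -> ctr[1]=1
Ev 12: PC=7 idx=1 pred=N actual=T -> ctr[1]=2

Answer: 3 2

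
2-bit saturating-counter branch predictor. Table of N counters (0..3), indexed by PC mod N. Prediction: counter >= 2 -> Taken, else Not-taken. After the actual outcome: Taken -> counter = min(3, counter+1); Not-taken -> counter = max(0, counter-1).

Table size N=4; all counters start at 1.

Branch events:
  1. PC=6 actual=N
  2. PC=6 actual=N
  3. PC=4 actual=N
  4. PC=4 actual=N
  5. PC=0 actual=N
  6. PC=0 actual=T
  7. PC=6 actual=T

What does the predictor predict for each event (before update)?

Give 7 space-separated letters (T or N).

Ev 1: PC=6 idx=2 pred=N actual=N -> ctr[2]=0
Ev 2: PC=6 idx=2 pred=N actual=N -> ctr[2]=0
Ev 3: PC=4 idx=0 pred=N actual=N -> ctr[0]=0
Ev 4: PC=4 idx=0 pred=N actual=N -> ctr[0]=0
Ev 5: PC=0 idx=0 pred=N actual=N -> ctr[0]=0
Ev 6: PC=0 idx=0 pred=N actual=T -> ctr[0]=1
Ev 7: PC=6 idx=2 pred=N actual=T -> ctr[2]=1

Answer: N N N N N N N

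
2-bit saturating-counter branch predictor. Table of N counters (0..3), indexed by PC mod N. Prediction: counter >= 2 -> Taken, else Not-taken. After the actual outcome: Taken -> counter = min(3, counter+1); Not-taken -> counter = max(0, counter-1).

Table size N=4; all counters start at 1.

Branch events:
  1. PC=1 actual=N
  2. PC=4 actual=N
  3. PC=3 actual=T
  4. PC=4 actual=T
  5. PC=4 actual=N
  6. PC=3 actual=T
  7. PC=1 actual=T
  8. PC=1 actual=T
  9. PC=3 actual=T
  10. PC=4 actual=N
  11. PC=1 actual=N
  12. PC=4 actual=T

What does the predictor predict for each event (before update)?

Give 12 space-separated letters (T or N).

Ev 1: PC=1 idx=1 pred=N actual=N -> ctr[1]=0
Ev 2: PC=4 idx=0 pred=N actual=N -> ctr[0]=0
Ev 3: PC=3 idx=3 pred=N actual=T -> ctr[3]=2
Ev 4: PC=4 idx=0 pred=N actual=T -> ctr[0]=1
Ev 5: PC=4 idx=0 pred=N actual=N -> ctr[0]=0
Ev 6: PC=3 idx=3 pred=T actual=T -> ctr[3]=3
Ev 7: PC=1 idx=1 pred=N actual=T -> ctr[1]=1
Ev 8: PC=1 idx=1 pred=N actual=T -> ctr[1]=2
Ev 9: PC=3 idx=3 pred=T actual=T -> ctr[3]=3
Ev 10: PC=4 idx=0 pred=N actual=N -> ctr[0]=0
Ev 11: PC=1 idx=1 pred=T actual=N -> ctr[1]=1
Ev 12: PC=4 idx=0 pred=N actual=T -> ctr[0]=1

Answer: N N N N N T N N T N T N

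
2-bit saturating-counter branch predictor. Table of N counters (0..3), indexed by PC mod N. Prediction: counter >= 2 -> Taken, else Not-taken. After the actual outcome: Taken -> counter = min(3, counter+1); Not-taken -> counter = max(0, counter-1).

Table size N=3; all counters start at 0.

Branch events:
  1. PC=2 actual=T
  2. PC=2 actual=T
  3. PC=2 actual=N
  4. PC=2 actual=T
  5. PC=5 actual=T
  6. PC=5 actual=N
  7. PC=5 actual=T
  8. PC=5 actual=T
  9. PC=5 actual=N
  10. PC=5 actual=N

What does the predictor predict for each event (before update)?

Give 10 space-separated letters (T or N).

Ev 1: PC=2 idx=2 pred=N actual=T -> ctr[2]=1
Ev 2: PC=2 idx=2 pred=N actual=T -> ctr[2]=2
Ev 3: PC=2 idx=2 pred=T actual=N -> ctr[2]=1
Ev 4: PC=2 idx=2 pred=N actual=T -> ctr[2]=2
Ev 5: PC=5 idx=2 pred=T actual=T -> ctr[2]=3
Ev 6: PC=5 idx=2 pred=T actual=N -> ctr[2]=2
Ev 7: PC=5 idx=2 pred=T actual=T -> ctr[2]=3
Ev 8: PC=5 idx=2 pred=T actual=T -> ctr[2]=3
Ev 9: PC=5 idx=2 pred=T actual=N -> ctr[2]=2
Ev 10: PC=5 idx=2 pred=T actual=N -> ctr[2]=1

Answer: N N T N T T T T T T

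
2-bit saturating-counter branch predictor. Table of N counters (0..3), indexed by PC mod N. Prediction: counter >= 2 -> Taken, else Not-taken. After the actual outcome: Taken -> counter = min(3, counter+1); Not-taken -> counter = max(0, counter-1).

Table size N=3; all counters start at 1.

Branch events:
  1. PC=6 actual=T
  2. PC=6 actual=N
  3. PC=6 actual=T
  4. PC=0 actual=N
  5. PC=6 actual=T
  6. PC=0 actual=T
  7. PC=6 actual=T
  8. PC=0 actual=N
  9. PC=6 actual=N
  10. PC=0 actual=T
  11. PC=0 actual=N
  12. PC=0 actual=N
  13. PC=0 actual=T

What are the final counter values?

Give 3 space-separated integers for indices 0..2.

Ev 1: PC=6 idx=0 pred=N actual=T -> ctr[0]=2
Ev 2: PC=6 idx=0 pred=T actual=N -> ctr[0]=1
Ev 3: PC=6 idx=0 pred=N actual=T -> ctr[0]=2
Ev 4: PC=0 idx=0 pred=T actual=N -> ctr[0]=1
Ev 5: PC=6 idx=0 pred=N actual=T -> ctr[0]=2
Ev 6: PC=0 idx=0 pred=T actual=T -> ctr[0]=3
Ev 7: PC=6 idx=0 pred=T actual=T -> ctr[0]=3
Ev 8: PC=0 idx=0 pred=T actual=N -> ctr[0]=2
Ev 9: PC=6 idx=0 pred=T actual=N -> ctr[0]=1
Ev 10: PC=0 idx=0 pred=N actual=T -> ctr[0]=2
Ev 11: PC=0 idx=0 pred=T actual=N -> ctr[0]=1
Ev 12: PC=0 idx=0 pred=N actual=N -> ctr[0]=0
Ev 13: PC=0 idx=0 pred=N actual=T -> ctr[0]=1

Answer: 1 1 1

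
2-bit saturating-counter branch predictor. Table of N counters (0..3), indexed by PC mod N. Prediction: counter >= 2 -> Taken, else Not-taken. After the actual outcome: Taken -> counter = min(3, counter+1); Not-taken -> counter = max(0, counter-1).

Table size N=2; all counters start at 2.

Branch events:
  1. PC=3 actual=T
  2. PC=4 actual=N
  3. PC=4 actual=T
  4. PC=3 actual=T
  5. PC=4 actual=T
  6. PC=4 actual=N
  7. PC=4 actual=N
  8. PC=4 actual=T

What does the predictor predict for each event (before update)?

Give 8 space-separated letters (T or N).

Ev 1: PC=3 idx=1 pred=T actual=T -> ctr[1]=3
Ev 2: PC=4 idx=0 pred=T actual=N -> ctr[0]=1
Ev 3: PC=4 idx=0 pred=N actual=T -> ctr[0]=2
Ev 4: PC=3 idx=1 pred=T actual=T -> ctr[1]=3
Ev 5: PC=4 idx=0 pred=T actual=T -> ctr[0]=3
Ev 6: PC=4 idx=0 pred=T actual=N -> ctr[0]=2
Ev 7: PC=4 idx=0 pred=T actual=N -> ctr[0]=1
Ev 8: PC=4 idx=0 pred=N actual=T -> ctr[0]=2

Answer: T T N T T T T N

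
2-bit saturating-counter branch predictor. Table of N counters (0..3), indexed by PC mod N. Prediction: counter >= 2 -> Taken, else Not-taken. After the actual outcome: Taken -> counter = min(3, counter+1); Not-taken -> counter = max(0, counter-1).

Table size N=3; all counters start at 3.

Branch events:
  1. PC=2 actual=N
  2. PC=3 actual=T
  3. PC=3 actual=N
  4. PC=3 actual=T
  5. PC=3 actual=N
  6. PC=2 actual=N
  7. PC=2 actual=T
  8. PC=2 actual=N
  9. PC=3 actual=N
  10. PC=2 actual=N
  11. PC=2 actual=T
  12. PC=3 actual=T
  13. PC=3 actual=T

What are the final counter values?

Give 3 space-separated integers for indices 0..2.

Answer: 3 3 1

Derivation:
Ev 1: PC=2 idx=2 pred=T actual=N -> ctr[2]=2
Ev 2: PC=3 idx=0 pred=T actual=T -> ctr[0]=3
Ev 3: PC=3 idx=0 pred=T actual=N -> ctr[0]=2
Ev 4: PC=3 idx=0 pred=T actual=T -> ctr[0]=3
Ev 5: PC=3 idx=0 pred=T actual=N -> ctr[0]=2
Ev 6: PC=2 idx=2 pred=T actual=N -> ctr[2]=1
Ev 7: PC=2 idx=2 pred=N actual=T -> ctr[2]=2
Ev 8: PC=2 idx=2 pred=T actual=N -> ctr[2]=1
Ev 9: PC=3 idx=0 pred=T actual=N -> ctr[0]=1
Ev 10: PC=2 idx=2 pred=N actual=N -> ctr[2]=0
Ev 11: PC=2 idx=2 pred=N actual=T -> ctr[2]=1
Ev 12: PC=3 idx=0 pred=N actual=T -> ctr[0]=2
Ev 13: PC=3 idx=0 pred=T actual=T -> ctr[0]=3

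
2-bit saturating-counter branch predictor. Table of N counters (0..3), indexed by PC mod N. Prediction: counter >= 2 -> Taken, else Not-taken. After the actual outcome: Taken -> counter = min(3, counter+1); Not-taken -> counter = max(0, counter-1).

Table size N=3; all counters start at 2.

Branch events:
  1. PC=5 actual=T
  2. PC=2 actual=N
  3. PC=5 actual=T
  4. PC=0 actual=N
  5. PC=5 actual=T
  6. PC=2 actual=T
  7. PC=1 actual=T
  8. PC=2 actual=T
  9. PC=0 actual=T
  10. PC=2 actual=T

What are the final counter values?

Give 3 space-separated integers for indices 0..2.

Answer: 2 3 3

Derivation:
Ev 1: PC=5 idx=2 pred=T actual=T -> ctr[2]=3
Ev 2: PC=2 idx=2 pred=T actual=N -> ctr[2]=2
Ev 3: PC=5 idx=2 pred=T actual=T -> ctr[2]=3
Ev 4: PC=0 idx=0 pred=T actual=N -> ctr[0]=1
Ev 5: PC=5 idx=2 pred=T actual=T -> ctr[2]=3
Ev 6: PC=2 idx=2 pred=T actual=T -> ctr[2]=3
Ev 7: PC=1 idx=1 pred=T actual=T -> ctr[1]=3
Ev 8: PC=2 idx=2 pred=T actual=T -> ctr[2]=3
Ev 9: PC=0 idx=0 pred=N actual=T -> ctr[0]=2
Ev 10: PC=2 idx=2 pred=T actual=T -> ctr[2]=3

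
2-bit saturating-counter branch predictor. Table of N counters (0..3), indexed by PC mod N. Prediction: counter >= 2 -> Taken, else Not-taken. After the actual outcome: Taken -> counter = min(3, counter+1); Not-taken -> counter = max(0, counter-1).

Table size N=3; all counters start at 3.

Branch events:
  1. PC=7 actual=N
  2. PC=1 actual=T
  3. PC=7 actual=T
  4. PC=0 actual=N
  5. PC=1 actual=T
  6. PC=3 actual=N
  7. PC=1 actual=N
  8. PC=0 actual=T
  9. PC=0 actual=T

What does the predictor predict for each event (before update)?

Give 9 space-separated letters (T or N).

Ev 1: PC=7 idx=1 pred=T actual=N -> ctr[1]=2
Ev 2: PC=1 idx=1 pred=T actual=T -> ctr[1]=3
Ev 3: PC=7 idx=1 pred=T actual=T -> ctr[1]=3
Ev 4: PC=0 idx=0 pred=T actual=N -> ctr[0]=2
Ev 5: PC=1 idx=1 pred=T actual=T -> ctr[1]=3
Ev 6: PC=3 idx=0 pred=T actual=N -> ctr[0]=1
Ev 7: PC=1 idx=1 pred=T actual=N -> ctr[1]=2
Ev 8: PC=0 idx=0 pred=N actual=T -> ctr[0]=2
Ev 9: PC=0 idx=0 pred=T actual=T -> ctr[0]=3

Answer: T T T T T T T N T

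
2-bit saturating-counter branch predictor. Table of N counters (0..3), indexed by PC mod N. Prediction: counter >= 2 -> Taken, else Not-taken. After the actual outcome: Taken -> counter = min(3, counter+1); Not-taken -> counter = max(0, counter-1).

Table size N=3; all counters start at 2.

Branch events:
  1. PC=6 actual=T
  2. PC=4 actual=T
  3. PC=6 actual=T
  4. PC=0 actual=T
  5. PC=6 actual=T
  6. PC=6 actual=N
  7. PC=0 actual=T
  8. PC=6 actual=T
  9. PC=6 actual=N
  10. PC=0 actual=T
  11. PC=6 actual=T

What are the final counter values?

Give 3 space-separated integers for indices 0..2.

Ev 1: PC=6 idx=0 pred=T actual=T -> ctr[0]=3
Ev 2: PC=4 idx=1 pred=T actual=T -> ctr[1]=3
Ev 3: PC=6 idx=0 pred=T actual=T -> ctr[0]=3
Ev 4: PC=0 idx=0 pred=T actual=T -> ctr[0]=3
Ev 5: PC=6 idx=0 pred=T actual=T -> ctr[0]=3
Ev 6: PC=6 idx=0 pred=T actual=N -> ctr[0]=2
Ev 7: PC=0 idx=0 pred=T actual=T -> ctr[0]=3
Ev 8: PC=6 idx=0 pred=T actual=T -> ctr[0]=3
Ev 9: PC=6 idx=0 pred=T actual=N -> ctr[0]=2
Ev 10: PC=0 idx=0 pred=T actual=T -> ctr[0]=3
Ev 11: PC=6 idx=0 pred=T actual=T -> ctr[0]=3

Answer: 3 3 2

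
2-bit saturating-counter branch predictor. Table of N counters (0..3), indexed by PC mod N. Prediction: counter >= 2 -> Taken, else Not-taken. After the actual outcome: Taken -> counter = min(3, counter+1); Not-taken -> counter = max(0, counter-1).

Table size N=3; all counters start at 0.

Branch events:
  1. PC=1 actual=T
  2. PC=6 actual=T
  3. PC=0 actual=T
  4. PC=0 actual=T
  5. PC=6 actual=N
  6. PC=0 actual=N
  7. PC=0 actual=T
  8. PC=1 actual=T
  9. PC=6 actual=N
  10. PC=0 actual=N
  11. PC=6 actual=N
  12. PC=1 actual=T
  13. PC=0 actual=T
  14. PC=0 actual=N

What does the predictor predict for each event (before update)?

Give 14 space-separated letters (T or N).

Ev 1: PC=1 idx=1 pred=N actual=T -> ctr[1]=1
Ev 2: PC=6 idx=0 pred=N actual=T -> ctr[0]=1
Ev 3: PC=0 idx=0 pred=N actual=T -> ctr[0]=2
Ev 4: PC=0 idx=0 pred=T actual=T -> ctr[0]=3
Ev 5: PC=6 idx=0 pred=T actual=N -> ctr[0]=2
Ev 6: PC=0 idx=0 pred=T actual=N -> ctr[0]=1
Ev 7: PC=0 idx=0 pred=N actual=T -> ctr[0]=2
Ev 8: PC=1 idx=1 pred=N actual=T -> ctr[1]=2
Ev 9: PC=6 idx=0 pred=T actual=N -> ctr[0]=1
Ev 10: PC=0 idx=0 pred=N actual=N -> ctr[0]=0
Ev 11: PC=6 idx=0 pred=N actual=N -> ctr[0]=0
Ev 12: PC=1 idx=1 pred=T actual=T -> ctr[1]=3
Ev 13: PC=0 idx=0 pred=N actual=T -> ctr[0]=1
Ev 14: PC=0 idx=0 pred=N actual=N -> ctr[0]=0

Answer: N N N T T T N N T N N T N N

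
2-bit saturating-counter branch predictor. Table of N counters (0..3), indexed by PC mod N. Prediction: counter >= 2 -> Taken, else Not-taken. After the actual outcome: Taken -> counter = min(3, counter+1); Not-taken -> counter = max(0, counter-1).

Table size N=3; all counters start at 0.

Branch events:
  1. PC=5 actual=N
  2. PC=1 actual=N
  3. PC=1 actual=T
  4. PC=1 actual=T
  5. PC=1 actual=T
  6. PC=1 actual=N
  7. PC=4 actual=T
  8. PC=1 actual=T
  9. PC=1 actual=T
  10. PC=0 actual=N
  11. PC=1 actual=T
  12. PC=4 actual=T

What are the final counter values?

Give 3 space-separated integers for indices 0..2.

Ev 1: PC=5 idx=2 pred=N actual=N -> ctr[2]=0
Ev 2: PC=1 idx=1 pred=N actual=N -> ctr[1]=0
Ev 3: PC=1 idx=1 pred=N actual=T -> ctr[1]=1
Ev 4: PC=1 idx=1 pred=N actual=T -> ctr[1]=2
Ev 5: PC=1 idx=1 pred=T actual=T -> ctr[1]=3
Ev 6: PC=1 idx=1 pred=T actual=N -> ctr[1]=2
Ev 7: PC=4 idx=1 pred=T actual=T -> ctr[1]=3
Ev 8: PC=1 idx=1 pred=T actual=T -> ctr[1]=3
Ev 9: PC=1 idx=1 pred=T actual=T -> ctr[1]=3
Ev 10: PC=0 idx=0 pred=N actual=N -> ctr[0]=0
Ev 11: PC=1 idx=1 pred=T actual=T -> ctr[1]=3
Ev 12: PC=4 idx=1 pred=T actual=T -> ctr[1]=3

Answer: 0 3 0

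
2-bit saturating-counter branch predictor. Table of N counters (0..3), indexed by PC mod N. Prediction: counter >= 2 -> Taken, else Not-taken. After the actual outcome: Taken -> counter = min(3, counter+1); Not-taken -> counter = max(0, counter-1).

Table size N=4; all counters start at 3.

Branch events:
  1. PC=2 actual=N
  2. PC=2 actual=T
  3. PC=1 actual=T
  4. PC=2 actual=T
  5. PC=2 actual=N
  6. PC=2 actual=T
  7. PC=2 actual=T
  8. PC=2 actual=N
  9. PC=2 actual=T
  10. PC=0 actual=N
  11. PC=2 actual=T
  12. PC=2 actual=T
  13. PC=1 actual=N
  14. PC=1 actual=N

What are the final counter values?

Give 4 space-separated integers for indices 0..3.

Answer: 2 1 3 3

Derivation:
Ev 1: PC=2 idx=2 pred=T actual=N -> ctr[2]=2
Ev 2: PC=2 idx=2 pred=T actual=T -> ctr[2]=3
Ev 3: PC=1 idx=1 pred=T actual=T -> ctr[1]=3
Ev 4: PC=2 idx=2 pred=T actual=T -> ctr[2]=3
Ev 5: PC=2 idx=2 pred=T actual=N -> ctr[2]=2
Ev 6: PC=2 idx=2 pred=T actual=T -> ctr[2]=3
Ev 7: PC=2 idx=2 pred=T actual=T -> ctr[2]=3
Ev 8: PC=2 idx=2 pred=T actual=N -> ctr[2]=2
Ev 9: PC=2 idx=2 pred=T actual=T -> ctr[2]=3
Ev 10: PC=0 idx=0 pred=T actual=N -> ctr[0]=2
Ev 11: PC=2 idx=2 pred=T actual=T -> ctr[2]=3
Ev 12: PC=2 idx=2 pred=T actual=T -> ctr[2]=3
Ev 13: PC=1 idx=1 pred=T actual=N -> ctr[1]=2
Ev 14: PC=1 idx=1 pred=T actual=N -> ctr[1]=1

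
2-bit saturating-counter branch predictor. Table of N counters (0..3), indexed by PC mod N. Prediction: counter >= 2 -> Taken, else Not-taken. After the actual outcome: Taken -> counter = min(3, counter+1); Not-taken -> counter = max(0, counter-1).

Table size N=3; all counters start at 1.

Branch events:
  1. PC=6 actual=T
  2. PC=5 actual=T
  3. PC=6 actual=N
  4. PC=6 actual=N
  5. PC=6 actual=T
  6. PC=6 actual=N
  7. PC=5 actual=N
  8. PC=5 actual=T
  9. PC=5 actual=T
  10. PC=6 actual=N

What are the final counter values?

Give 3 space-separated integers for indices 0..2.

Ev 1: PC=6 idx=0 pred=N actual=T -> ctr[0]=2
Ev 2: PC=5 idx=2 pred=N actual=T -> ctr[2]=2
Ev 3: PC=6 idx=0 pred=T actual=N -> ctr[0]=1
Ev 4: PC=6 idx=0 pred=N actual=N -> ctr[0]=0
Ev 5: PC=6 idx=0 pred=N actual=T -> ctr[0]=1
Ev 6: PC=6 idx=0 pred=N actual=N -> ctr[0]=0
Ev 7: PC=5 idx=2 pred=T actual=N -> ctr[2]=1
Ev 8: PC=5 idx=2 pred=N actual=T -> ctr[2]=2
Ev 9: PC=5 idx=2 pred=T actual=T -> ctr[2]=3
Ev 10: PC=6 idx=0 pred=N actual=N -> ctr[0]=0

Answer: 0 1 3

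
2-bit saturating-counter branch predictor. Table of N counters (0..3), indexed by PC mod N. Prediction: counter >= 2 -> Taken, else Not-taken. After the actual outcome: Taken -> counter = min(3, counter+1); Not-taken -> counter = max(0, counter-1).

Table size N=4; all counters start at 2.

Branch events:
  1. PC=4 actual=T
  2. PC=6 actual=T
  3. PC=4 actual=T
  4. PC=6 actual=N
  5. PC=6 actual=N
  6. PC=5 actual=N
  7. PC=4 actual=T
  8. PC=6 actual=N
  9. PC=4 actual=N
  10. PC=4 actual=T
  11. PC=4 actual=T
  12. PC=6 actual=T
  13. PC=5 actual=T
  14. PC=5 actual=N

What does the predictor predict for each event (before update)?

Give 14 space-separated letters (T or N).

Ev 1: PC=4 idx=0 pred=T actual=T -> ctr[0]=3
Ev 2: PC=6 idx=2 pred=T actual=T -> ctr[2]=3
Ev 3: PC=4 idx=0 pred=T actual=T -> ctr[0]=3
Ev 4: PC=6 idx=2 pred=T actual=N -> ctr[2]=2
Ev 5: PC=6 idx=2 pred=T actual=N -> ctr[2]=1
Ev 6: PC=5 idx=1 pred=T actual=N -> ctr[1]=1
Ev 7: PC=4 idx=0 pred=T actual=T -> ctr[0]=3
Ev 8: PC=6 idx=2 pred=N actual=N -> ctr[2]=0
Ev 9: PC=4 idx=0 pred=T actual=N -> ctr[0]=2
Ev 10: PC=4 idx=0 pred=T actual=T -> ctr[0]=3
Ev 11: PC=4 idx=0 pred=T actual=T -> ctr[0]=3
Ev 12: PC=6 idx=2 pred=N actual=T -> ctr[2]=1
Ev 13: PC=5 idx=1 pred=N actual=T -> ctr[1]=2
Ev 14: PC=5 idx=1 pred=T actual=N -> ctr[1]=1

Answer: T T T T T T T N T T T N N T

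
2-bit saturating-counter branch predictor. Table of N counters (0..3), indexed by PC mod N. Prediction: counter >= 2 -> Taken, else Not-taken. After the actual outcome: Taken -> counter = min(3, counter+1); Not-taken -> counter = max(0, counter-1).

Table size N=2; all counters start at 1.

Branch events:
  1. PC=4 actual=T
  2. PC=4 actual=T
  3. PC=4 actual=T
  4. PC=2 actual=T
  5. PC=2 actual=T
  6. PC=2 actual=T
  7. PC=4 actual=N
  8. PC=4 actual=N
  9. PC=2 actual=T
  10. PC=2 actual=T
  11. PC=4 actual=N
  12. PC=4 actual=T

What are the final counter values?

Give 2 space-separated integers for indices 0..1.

Answer: 3 1

Derivation:
Ev 1: PC=4 idx=0 pred=N actual=T -> ctr[0]=2
Ev 2: PC=4 idx=0 pred=T actual=T -> ctr[0]=3
Ev 3: PC=4 idx=0 pred=T actual=T -> ctr[0]=3
Ev 4: PC=2 idx=0 pred=T actual=T -> ctr[0]=3
Ev 5: PC=2 idx=0 pred=T actual=T -> ctr[0]=3
Ev 6: PC=2 idx=0 pred=T actual=T -> ctr[0]=3
Ev 7: PC=4 idx=0 pred=T actual=N -> ctr[0]=2
Ev 8: PC=4 idx=0 pred=T actual=N -> ctr[0]=1
Ev 9: PC=2 idx=0 pred=N actual=T -> ctr[0]=2
Ev 10: PC=2 idx=0 pred=T actual=T -> ctr[0]=3
Ev 11: PC=4 idx=0 pred=T actual=N -> ctr[0]=2
Ev 12: PC=4 idx=0 pred=T actual=T -> ctr[0]=3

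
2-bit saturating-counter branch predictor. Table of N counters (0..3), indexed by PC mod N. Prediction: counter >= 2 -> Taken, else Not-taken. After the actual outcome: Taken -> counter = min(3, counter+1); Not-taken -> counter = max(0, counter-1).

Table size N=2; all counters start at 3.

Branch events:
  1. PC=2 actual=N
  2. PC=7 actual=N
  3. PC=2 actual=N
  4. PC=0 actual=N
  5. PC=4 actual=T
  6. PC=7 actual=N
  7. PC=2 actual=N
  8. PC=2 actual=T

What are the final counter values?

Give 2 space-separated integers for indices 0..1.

Ev 1: PC=2 idx=0 pred=T actual=N -> ctr[0]=2
Ev 2: PC=7 idx=1 pred=T actual=N -> ctr[1]=2
Ev 3: PC=2 idx=0 pred=T actual=N -> ctr[0]=1
Ev 4: PC=0 idx=0 pred=N actual=N -> ctr[0]=0
Ev 5: PC=4 idx=0 pred=N actual=T -> ctr[0]=1
Ev 6: PC=7 idx=1 pred=T actual=N -> ctr[1]=1
Ev 7: PC=2 idx=0 pred=N actual=N -> ctr[0]=0
Ev 8: PC=2 idx=0 pred=N actual=T -> ctr[0]=1

Answer: 1 1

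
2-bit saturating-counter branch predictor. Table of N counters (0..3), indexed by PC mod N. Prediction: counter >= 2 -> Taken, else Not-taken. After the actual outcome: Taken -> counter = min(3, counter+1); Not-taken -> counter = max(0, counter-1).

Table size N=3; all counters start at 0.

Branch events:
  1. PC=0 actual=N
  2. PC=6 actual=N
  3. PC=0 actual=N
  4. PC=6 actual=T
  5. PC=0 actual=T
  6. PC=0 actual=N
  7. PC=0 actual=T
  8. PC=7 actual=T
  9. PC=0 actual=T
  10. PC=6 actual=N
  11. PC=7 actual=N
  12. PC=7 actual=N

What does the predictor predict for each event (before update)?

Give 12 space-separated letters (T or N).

Ev 1: PC=0 idx=0 pred=N actual=N -> ctr[0]=0
Ev 2: PC=6 idx=0 pred=N actual=N -> ctr[0]=0
Ev 3: PC=0 idx=0 pred=N actual=N -> ctr[0]=0
Ev 4: PC=6 idx=0 pred=N actual=T -> ctr[0]=1
Ev 5: PC=0 idx=0 pred=N actual=T -> ctr[0]=2
Ev 6: PC=0 idx=0 pred=T actual=N -> ctr[0]=1
Ev 7: PC=0 idx=0 pred=N actual=T -> ctr[0]=2
Ev 8: PC=7 idx=1 pred=N actual=T -> ctr[1]=1
Ev 9: PC=0 idx=0 pred=T actual=T -> ctr[0]=3
Ev 10: PC=6 idx=0 pred=T actual=N -> ctr[0]=2
Ev 11: PC=7 idx=1 pred=N actual=N -> ctr[1]=0
Ev 12: PC=7 idx=1 pred=N actual=N -> ctr[1]=0

Answer: N N N N N T N N T T N N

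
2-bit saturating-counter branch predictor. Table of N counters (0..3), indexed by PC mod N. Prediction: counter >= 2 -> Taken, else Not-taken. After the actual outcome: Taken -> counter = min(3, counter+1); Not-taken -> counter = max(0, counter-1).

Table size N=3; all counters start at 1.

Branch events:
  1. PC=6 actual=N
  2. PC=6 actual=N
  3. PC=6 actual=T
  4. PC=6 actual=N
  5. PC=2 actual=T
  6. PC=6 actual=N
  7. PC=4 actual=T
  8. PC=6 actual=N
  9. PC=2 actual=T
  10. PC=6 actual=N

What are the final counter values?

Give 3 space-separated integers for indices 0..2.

Ev 1: PC=6 idx=0 pred=N actual=N -> ctr[0]=0
Ev 2: PC=6 idx=0 pred=N actual=N -> ctr[0]=0
Ev 3: PC=6 idx=0 pred=N actual=T -> ctr[0]=1
Ev 4: PC=6 idx=0 pred=N actual=N -> ctr[0]=0
Ev 5: PC=2 idx=2 pred=N actual=T -> ctr[2]=2
Ev 6: PC=6 idx=0 pred=N actual=N -> ctr[0]=0
Ev 7: PC=4 idx=1 pred=N actual=T -> ctr[1]=2
Ev 8: PC=6 idx=0 pred=N actual=N -> ctr[0]=0
Ev 9: PC=2 idx=2 pred=T actual=T -> ctr[2]=3
Ev 10: PC=6 idx=0 pred=N actual=N -> ctr[0]=0

Answer: 0 2 3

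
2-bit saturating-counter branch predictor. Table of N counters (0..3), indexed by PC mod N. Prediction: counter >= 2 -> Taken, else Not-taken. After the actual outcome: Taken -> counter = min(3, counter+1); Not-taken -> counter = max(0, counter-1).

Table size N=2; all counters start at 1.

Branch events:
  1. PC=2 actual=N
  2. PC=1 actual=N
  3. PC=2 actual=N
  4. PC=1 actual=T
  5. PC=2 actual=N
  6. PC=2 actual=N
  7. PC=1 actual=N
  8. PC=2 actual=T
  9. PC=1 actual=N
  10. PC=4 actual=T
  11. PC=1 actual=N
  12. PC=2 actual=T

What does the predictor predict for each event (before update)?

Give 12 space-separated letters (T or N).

Ev 1: PC=2 idx=0 pred=N actual=N -> ctr[0]=0
Ev 2: PC=1 idx=1 pred=N actual=N -> ctr[1]=0
Ev 3: PC=2 idx=0 pred=N actual=N -> ctr[0]=0
Ev 4: PC=1 idx=1 pred=N actual=T -> ctr[1]=1
Ev 5: PC=2 idx=0 pred=N actual=N -> ctr[0]=0
Ev 6: PC=2 idx=0 pred=N actual=N -> ctr[0]=0
Ev 7: PC=1 idx=1 pred=N actual=N -> ctr[1]=0
Ev 8: PC=2 idx=0 pred=N actual=T -> ctr[0]=1
Ev 9: PC=1 idx=1 pred=N actual=N -> ctr[1]=0
Ev 10: PC=4 idx=0 pred=N actual=T -> ctr[0]=2
Ev 11: PC=1 idx=1 pred=N actual=N -> ctr[1]=0
Ev 12: PC=2 idx=0 pred=T actual=T -> ctr[0]=3

Answer: N N N N N N N N N N N T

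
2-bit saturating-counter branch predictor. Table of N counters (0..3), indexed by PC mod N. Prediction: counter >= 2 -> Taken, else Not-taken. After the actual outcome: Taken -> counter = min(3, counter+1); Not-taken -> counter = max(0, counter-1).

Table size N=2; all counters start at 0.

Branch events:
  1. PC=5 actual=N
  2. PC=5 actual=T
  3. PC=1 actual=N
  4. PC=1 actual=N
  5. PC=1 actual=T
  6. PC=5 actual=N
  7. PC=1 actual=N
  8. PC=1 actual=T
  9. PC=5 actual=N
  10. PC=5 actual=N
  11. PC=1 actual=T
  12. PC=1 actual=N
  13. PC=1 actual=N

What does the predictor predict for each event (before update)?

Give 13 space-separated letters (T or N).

Answer: N N N N N N N N N N N N N

Derivation:
Ev 1: PC=5 idx=1 pred=N actual=N -> ctr[1]=0
Ev 2: PC=5 idx=1 pred=N actual=T -> ctr[1]=1
Ev 3: PC=1 idx=1 pred=N actual=N -> ctr[1]=0
Ev 4: PC=1 idx=1 pred=N actual=N -> ctr[1]=0
Ev 5: PC=1 idx=1 pred=N actual=T -> ctr[1]=1
Ev 6: PC=5 idx=1 pred=N actual=N -> ctr[1]=0
Ev 7: PC=1 idx=1 pred=N actual=N -> ctr[1]=0
Ev 8: PC=1 idx=1 pred=N actual=T -> ctr[1]=1
Ev 9: PC=5 idx=1 pred=N actual=N -> ctr[1]=0
Ev 10: PC=5 idx=1 pred=N actual=N -> ctr[1]=0
Ev 11: PC=1 idx=1 pred=N actual=T -> ctr[1]=1
Ev 12: PC=1 idx=1 pred=N actual=N -> ctr[1]=0
Ev 13: PC=1 idx=1 pred=N actual=N -> ctr[1]=0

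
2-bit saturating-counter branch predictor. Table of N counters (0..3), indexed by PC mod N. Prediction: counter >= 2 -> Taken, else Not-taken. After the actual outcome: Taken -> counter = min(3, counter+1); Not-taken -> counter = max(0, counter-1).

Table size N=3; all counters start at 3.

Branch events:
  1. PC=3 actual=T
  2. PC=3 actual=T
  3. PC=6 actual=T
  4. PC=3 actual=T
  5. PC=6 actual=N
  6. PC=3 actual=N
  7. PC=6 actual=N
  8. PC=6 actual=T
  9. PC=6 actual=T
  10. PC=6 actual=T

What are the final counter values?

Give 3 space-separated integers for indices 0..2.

Ev 1: PC=3 idx=0 pred=T actual=T -> ctr[0]=3
Ev 2: PC=3 idx=0 pred=T actual=T -> ctr[0]=3
Ev 3: PC=6 idx=0 pred=T actual=T -> ctr[0]=3
Ev 4: PC=3 idx=0 pred=T actual=T -> ctr[0]=3
Ev 5: PC=6 idx=0 pred=T actual=N -> ctr[0]=2
Ev 6: PC=3 idx=0 pred=T actual=N -> ctr[0]=1
Ev 7: PC=6 idx=0 pred=N actual=N -> ctr[0]=0
Ev 8: PC=6 idx=0 pred=N actual=T -> ctr[0]=1
Ev 9: PC=6 idx=0 pred=N actual=T -> ctr[0]=2
Ev 10: PC=6 idx=0 pred=T actual=T -> ctr[0]=3

Answer: 3 3 3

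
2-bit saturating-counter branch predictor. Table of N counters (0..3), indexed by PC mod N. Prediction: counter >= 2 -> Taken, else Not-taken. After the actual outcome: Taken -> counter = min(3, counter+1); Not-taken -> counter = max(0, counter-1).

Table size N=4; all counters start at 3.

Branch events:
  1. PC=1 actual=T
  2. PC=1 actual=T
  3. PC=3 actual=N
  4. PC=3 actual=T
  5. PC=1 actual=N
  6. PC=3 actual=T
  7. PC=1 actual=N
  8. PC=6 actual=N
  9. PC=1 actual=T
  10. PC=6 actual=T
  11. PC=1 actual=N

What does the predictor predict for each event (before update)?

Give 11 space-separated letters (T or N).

Ev 1: PC=1 idx=1 pred=T actual=T -> ctr[1]=3
Ev 2: PC=1 idx=1 pred=T actual=T -> ctr[1]=3
Ev 3: PC=3 idx=3 pred=T actual=N -> ctr[3]=2
Ev 4: PC=3 idx=3 pred=T actual=T -> ctr[3]=3
Ev 5: PC=1 idx=1 pred=T actual=N -> ctr[1]=2
Ev 6: PC=3 idx=3 pred=T actual=T -> ctr[3]=3
Ev 7: PC=1 idx=1 pred=T actual=N -> ctr[1]=1
Ev 8: PC=6 idx=2 pred=T actual=N -> ctr[2]=2
Ev 9: PC=1 idx=1 pred=N actual=T -> ctr[1]=2
Ev 10: PC=6 idx=2 pred=T actual=T -> ctr[2]=3
Ev 11: PC=1 idx=1 pred=T actual=N -> ctr[1]=1

Answer: T T T T T T T T N T T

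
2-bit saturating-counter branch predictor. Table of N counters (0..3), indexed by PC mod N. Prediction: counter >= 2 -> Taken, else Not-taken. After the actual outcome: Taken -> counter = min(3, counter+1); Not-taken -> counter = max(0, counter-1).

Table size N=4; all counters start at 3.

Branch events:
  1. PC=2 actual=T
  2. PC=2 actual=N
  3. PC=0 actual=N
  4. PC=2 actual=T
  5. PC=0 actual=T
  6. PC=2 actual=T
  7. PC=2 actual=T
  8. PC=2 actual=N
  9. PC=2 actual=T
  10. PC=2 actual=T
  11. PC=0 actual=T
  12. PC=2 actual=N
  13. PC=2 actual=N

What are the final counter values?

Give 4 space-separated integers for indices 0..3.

Answer: 3 3 1 3

Derivation:
Ev 1: PC=2 idx=2 pred=T actual=T -> ctr[2]=3
Ev 2: PC=2 idx=2 pred=T actual=N -> ctr[2]=2
Ev 3: PC=0 idx=0 pred=T actual=N -> ctr[0]=2
Ev 4: PC=2 idx=2 pred=T actual=T -> ctr[2]=3
Ev 5: PC=0 idx=0 pred=T actual=T -> ctr[0]=3
Ev 6: PC=2 idx=2 pred=T actual=T -> ctr[2]=3
Ev 7: PC=2 idx=2 pred=T actual=T -> ctr[2]=3
Ev 8: PC=2 idx=2 pred=T actual=N -> ctr[2]=2
Ev 9: PC=2 idx=2 pred=T actual=T -> ctr[2]=3
Ev 10: PC=2 idx=2 pred=T actual=T -> ctr[2]=3
Ev 11: PC=0 idx=0 pred=T actual=T -> ctr[0]=3
Ev 12: PC=2 idx=2 pred=T actual=N -> ctr[2]=2
Ev 13: PC=2 idx=2 pred=T actual=N -> ctr[2]=1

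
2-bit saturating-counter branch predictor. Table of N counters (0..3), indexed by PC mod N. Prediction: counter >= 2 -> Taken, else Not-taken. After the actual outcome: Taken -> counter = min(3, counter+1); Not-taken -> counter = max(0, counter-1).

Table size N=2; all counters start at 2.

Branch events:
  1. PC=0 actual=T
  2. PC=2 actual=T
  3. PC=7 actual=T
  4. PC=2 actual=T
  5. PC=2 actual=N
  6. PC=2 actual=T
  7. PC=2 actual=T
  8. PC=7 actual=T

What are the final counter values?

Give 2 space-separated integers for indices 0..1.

Ev 1: PC=0 idx=0 pred=T actual=T -> ctr[0]=3
Ev 2: PC=2 idx=0 pred=T actual=T -> ctr[0]=3
Ev 3: PC=7 idx=1 pred=T actual=T -> ctr[1]=3
Ev 4: PC=2 idx=0 pred=T actual=T -> ctr[0]=3
Ev 5: PC=2 idx=0 pred=T actual=N -> ctr[0]=2
Ev 6: PC=2 idx=0 pred=T actual=T -> ctr[0]=3
Ev 7: PC=2 idx=0 pred=T actual=T -> ctr[0]=3
Ev 8: PC=7 idx=1 pred=T actual=T -> ctr[1]=3

Answer: 3 3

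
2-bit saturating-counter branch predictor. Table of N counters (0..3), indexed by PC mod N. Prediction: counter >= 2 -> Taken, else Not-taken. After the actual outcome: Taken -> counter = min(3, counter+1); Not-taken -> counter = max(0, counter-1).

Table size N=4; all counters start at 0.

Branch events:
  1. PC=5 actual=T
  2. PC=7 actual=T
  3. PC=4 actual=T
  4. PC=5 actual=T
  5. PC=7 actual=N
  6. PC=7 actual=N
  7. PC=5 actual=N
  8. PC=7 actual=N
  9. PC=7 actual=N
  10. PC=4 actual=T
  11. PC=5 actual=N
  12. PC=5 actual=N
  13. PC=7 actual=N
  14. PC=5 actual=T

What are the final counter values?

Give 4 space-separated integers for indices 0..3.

Ev 1: PC=5 idx=1 pred=N actual=T -> ctr[1]=1
Ev 2: PC=7 idx=3 pred=N actual=T -> ctr[3]=1
Ev 3: PC=4 idx=0 pred=N actual=T -> ctr[0]=1
Ev 4: PC=5 idx=1 pred=N actual=T -> ctr[1]=2
Ev 5: PC=7 idx=3 pred=N actual=N -> ctr[3]=0
Ev 6: PC=7 idx=3 pred=N actual=N -> ctr[3]=0
Ev 7: PC=5 idx=1 pred=T actual=N -> ctr[1]=1
Ev 8: PC=7 idx=3 pred=N actual=N -> ctr[3]=0
Ev 9: PC=7 idx=3 pred=N actual=N -> ctr[3]=0
Ev 10: PC=4 idx=0 pred=N actual=T -> ctr[0]=2
Ev 11: PC=5 idx=1 pred=N actual=N -> ctr[1]=0
Ev 12: PC=5 idx=1 pred=N actual=N -> ctr[1]=0
Ev 13: PC=7 idx=3 pred=N actual=N -> ctr[3]=0
Ev 14: PC=5 idx=1 pred=N actual=T -> ctr[1]=1

Answer: 2 1 0 0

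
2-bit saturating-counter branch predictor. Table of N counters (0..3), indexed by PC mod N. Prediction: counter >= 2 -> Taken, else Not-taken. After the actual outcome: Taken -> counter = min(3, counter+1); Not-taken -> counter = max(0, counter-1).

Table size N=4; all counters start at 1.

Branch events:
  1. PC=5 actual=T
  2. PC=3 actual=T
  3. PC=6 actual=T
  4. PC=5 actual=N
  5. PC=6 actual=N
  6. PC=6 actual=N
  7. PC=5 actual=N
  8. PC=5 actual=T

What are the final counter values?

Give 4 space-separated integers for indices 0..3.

Ev 1: PC=5 idx=1 pred=N actual=T -> ctr[1]=2
Ev 2: PC=3 idx=3 pred=N actual=T -> ctr[3]=2
Ev 3: PC=6 idx=2 pred=N actual=T -> ctr[2]=2
Ev 4: PC=5 idx=1 pred=T actual=N -> ctr[1]=1
Ev 5: PC=6 idx=2 pred=T actual=N -> ctr[2]=1
Ev 6: PC=6 idx=2 pred=N actual=N -> ctr[2]=0
Ev 7: PC=5 idx=1 pred=N actual=N -> ctr[1]=0
Ev 8: PC=5 idx=1 pred=N actual=T -> ctr[1]=1

Answer: 1 1 0 2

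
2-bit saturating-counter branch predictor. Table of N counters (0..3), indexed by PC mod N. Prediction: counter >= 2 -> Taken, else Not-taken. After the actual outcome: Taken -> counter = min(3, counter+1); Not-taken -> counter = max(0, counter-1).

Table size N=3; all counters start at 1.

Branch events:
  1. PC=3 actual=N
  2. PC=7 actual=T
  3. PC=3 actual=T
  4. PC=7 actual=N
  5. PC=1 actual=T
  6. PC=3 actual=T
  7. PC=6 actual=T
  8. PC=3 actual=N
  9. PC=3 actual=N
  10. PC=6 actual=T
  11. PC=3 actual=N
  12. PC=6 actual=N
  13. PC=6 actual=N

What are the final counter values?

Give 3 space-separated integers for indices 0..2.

Ev 1: PC=3 idx=0 pred=N actual=N -> ctr[0]=0
Ev 2: PC=7 idx=1 pred=N actual=T -> ctr[1]=2
Ev 3: PC=3 idx=0 pred=N actual=T -> ctr[0]=1
Ev 4: PC=7 idx=1 pred=T actual=N -> ctr[1]=1
Ev 5: PC=1 idx=1 pred=N actual=T -> ctr[1]=2
Ev 6: PC=3 idx=0 pred=N actual=T -> ctr[0]=2
Ev 7: PC=6 idx=0 pred=T actual=T -> ctr[0]=3
Ev 8: PC=3 idx=0 pred=T actual=N -> ctr[0]=2
Ev 9: PC=3 idx=0 pred=T actual=N -> ctr[0]=1
Ev 10: PC=6 idx=0 pred=N actual=T -> ctr[0]=2
Ev 11: PC=3 idx=0 pred=T actual=N -> ctr[0]=1
Ev 12: PC=6 idx=0 pred=N actual=N -> ctr[0]=0
Ev 13: PC=6 idx=0 pred=N actual=N -> ctr[0]=0

Answer: 0 2 1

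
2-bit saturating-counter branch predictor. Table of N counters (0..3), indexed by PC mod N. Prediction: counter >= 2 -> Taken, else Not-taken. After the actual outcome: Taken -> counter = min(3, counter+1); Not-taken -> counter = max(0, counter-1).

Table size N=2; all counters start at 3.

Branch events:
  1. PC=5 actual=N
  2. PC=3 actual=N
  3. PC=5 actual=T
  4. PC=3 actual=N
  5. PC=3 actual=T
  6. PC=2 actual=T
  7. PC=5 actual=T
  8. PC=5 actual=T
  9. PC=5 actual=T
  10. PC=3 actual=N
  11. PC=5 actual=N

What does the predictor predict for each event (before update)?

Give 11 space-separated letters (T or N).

Answer: T T N T N T T T T T T

Derivation:
Ev 1: PC=5 idx=1 pred=T actual=N -> ctr[1]=2
Ev 2: PC=3 idx=1 pred=T actual=N -> ctr[1]=1
Ev 3: PC=5 idx=1 pred=N actual=T -> ctr[1]=2
Ev 4: PC=3 idx=1 pred=T actual=N -> ctr[1]=1
Ev 5: PC=3 idx=1 pred=N actual=T -> ctr[1]=2
Ev 6: PC=2 idx=0 pred=T actual=T -> ctr[0]=3
Ev 7: PC=5 idx=1 pred=T actual=T -> ctr[1]=3
Ev 8: PC=5 idx=1 pred=T actual=T -> ctr[1]=3
Ev 9: PC=5 idx=1 pred=T actual=T -> ctr[1]=3
Ev 10: PC=3 idx=1 pred=T actual=N -> ctr[1]=2
Ev 11: PC=5 idx=1 pred=T actual=N -> ctr[1]=1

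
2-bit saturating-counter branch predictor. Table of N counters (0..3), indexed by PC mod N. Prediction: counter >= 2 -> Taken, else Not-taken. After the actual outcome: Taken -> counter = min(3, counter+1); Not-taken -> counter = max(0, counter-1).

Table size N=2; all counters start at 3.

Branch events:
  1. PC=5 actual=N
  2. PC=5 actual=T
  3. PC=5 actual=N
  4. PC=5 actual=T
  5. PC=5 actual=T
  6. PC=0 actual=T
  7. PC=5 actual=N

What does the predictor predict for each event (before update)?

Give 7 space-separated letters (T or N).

Ev 1: PC=5 idx=1 pred=T actual=N -> ctr[1]=2
Ev 2: PC=5 idx=1 pred=T actual=T -> ctr[1]=3
Ev 3: PC=5 idx=1 pred=T actual=N -> ctr[1]=2
Ev 4: PC=5 idx=1 pred=T actual=T -> ctr[1]=3
Ev 5: PC=5 idx=1 pred=T actual=T -> ctr[1]=3
Ev 6: PC=0 idx=0 pred=T actual=T -> ctr[0]=3
Ev 7: PC=5 idx=1 pred=T actual=N -> ctr[1]=2

Answer: T T T T T T T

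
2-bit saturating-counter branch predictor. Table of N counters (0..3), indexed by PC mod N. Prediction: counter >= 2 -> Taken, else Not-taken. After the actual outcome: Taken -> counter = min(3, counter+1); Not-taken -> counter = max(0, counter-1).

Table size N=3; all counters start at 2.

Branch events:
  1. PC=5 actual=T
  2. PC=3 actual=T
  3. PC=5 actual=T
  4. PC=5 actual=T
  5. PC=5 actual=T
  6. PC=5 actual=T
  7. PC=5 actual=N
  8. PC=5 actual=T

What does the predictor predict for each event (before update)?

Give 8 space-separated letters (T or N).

Answer: T T T T T T T T

Derivation:
Ev 1: PC=5 idx=2 pred=T actual=T -> ctr[2]=3
Ev 2: PC=3 idx=0 pred=T actual=T -> ctr[0]=3
Ev 3: PC=5 idx=2 pred=T actual=T -> ctr[2]=3
Ev 4: PC=5 idx=2 pred=T actual=T -> ctr[2]=3
Ev 5: PC=5 idx=2 pred=T actual=T -> ctr[2]=3
Ev 6: PC=5 idx=2 pred=T actual=T -> ctr[2]=3
Ev 7: PC=5 idx=2 pred=T actual=N -> ctr[2]=2
Ev 8: PC=5 idx=2 pred=T actual=T -> ctr[2]=3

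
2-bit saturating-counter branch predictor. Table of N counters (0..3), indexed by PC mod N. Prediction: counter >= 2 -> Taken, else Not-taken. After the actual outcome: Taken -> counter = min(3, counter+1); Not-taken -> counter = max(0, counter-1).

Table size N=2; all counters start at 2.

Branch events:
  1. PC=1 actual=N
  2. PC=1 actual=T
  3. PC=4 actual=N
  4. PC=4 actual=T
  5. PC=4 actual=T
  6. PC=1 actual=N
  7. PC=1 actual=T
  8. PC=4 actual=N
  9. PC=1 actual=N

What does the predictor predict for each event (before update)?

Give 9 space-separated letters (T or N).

Ev 1: PC=1 idx=1 pred=T actual=N -> ctr[1]=1
Ev 2: PC=1 idx=1 pred=N actual=T -> ctr[1]=2
Ev 3: PC=4 idx=0 pred=T actual=N -> ctr[0]=1
Ev 4: PC=4 idx=0 pred=N actual=T -> ctr[0]=2
Ev 5: PC=4 idx=0 pred=T actual=T -> ctr[0]=3
Ev 6: PC=1 idx=1 pred=T actual=N -> ctr[1]=1
Ev 7: PC=1 idx=1 pred=N actual=T -> ctr[1]=2
Ev 8: PC=4 idx=0 pred=T actual=N -> ctr[0]=2
Ev 9: PC=1 idx=1 pred=T actual=N -> ctr[1]=1

Answer: T N T N T T N T T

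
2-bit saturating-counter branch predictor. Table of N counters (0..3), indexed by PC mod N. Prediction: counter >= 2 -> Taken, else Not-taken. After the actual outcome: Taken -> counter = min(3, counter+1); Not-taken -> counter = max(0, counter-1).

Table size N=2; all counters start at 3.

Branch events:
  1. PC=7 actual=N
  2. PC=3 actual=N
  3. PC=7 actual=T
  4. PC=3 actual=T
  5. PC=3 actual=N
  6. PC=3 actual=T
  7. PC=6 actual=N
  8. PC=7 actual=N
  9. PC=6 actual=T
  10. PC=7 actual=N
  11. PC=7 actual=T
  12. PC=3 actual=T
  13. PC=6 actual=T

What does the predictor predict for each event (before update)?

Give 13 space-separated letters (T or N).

Answer: T T N T T T T T T T N T T

Derivation:
Ev 1: PC=7 idx=1 pred=T actual=N -> ctr[1]=2
Ev 2: PC=3 idx=1 pred=T actual=N -> ctr[1]=1
Ev 3: PC=7 idx=1 pred=N actual=T -> ctr[1]=2
Ev 4: PC=3 idx=1 pred=T actual=T -> ctr[1]=3
Ev 5: PC=3 idx=1 pred=T actual=N -> ctr[1]=2
Ev 6: PC=3 idx=1 pred=T actual=T -> ctr[1]=3
Ev 7: PC=6 idx=0 pred=T actual=N -> ctr[0]=2
Ev 8: PC=7 idx=1 pred=T actual=N -> ctr[1]=2
Ev 9: PC=6 idx=0 pred=T actual=T -> ctr[0]=3
Ev 10: PC=7 idx=1 pred=T actual=N -> ctr[1]=1
Ev 11: PC=7 idx=1 pred=N actual=T -> ctr[1]=2
Ev 12: PC=3 idx=1 pred=T actual=T -> ctr[1]=3
Ev 13: PC=6 idx=0 pred=T actual=T -> ctr[0]=3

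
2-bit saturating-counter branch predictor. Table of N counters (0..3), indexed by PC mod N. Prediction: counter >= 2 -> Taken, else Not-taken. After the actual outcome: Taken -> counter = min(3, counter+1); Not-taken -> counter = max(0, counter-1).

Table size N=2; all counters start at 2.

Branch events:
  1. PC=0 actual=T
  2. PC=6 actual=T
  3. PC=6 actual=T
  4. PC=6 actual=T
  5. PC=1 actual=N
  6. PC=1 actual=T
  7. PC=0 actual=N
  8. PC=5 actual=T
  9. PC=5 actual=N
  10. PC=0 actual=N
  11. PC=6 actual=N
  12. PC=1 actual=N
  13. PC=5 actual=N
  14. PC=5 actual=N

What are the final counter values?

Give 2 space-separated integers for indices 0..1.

Ev 1: PC=0 idx=0 pred=T actual=T -> ctr[0]=3
Ev 2: PC=6 idx=0 pred=T actual=T -> ctr[0]=3
Ev 3: PC=6 idx=0 pred=T actual=T -> ctr[0]=3
Ev 4: PC=6 idx=0 pred=T actual=T -> ctr[0]=3
Ev 5: PC=1 idx=1 pred=T actual=N -> ctr[1]=1
Ev 6: PC=1 idx=1 pred=N actual=T -> ctr[1]=2
Ev 7: PC=0 idx=0 pred=T actual=N -> ctr[0]=2
Ev 8: PC=5 idx=1 pred=T actual=T -> ctr[1]=3
Ev 9: PC=5 idx=1 pred=T actual=N -> ctr[1]=2
Ev 10: PC=0 idx=0 pred=T actual=N -> ctr[0]=1
Ev 11: PC=6 idx=0 pred=N actual=N -> ctr[0]=0
Ev 12: PC=1 idx=1 pred=T actual=N -> ctr[1]=1
Ev 13: PC=5 idx=1 pred=N actual=N -> ctr[1]=0
Ev 14: PC=5 idx=1 pred=N actual=N -> ctr[1]=0

Answer: 0 0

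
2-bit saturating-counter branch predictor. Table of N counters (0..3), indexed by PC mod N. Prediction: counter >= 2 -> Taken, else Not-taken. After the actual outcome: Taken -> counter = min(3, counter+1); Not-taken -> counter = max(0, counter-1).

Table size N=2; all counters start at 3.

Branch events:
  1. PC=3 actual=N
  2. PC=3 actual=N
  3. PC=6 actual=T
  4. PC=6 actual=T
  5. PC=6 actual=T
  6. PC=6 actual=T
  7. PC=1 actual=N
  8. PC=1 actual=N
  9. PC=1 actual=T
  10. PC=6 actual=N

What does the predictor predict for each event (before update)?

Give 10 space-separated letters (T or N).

Ev 1: PC=3 idx=1 pred=T actual=N -> ctr[1]=2
Ev 2: PC=3 idx=1 pred=T actual=N -> ctr[1]=1
Ev 3: PC=6 idx=0 pred=T actual=T -> ctr[0]=3
Ev 4: PC=6 idx=0 pred=T actual=T -> ctr[0]=3
Ev 5: PC=6 idx=0 pred=T actual=T -> ctr[0]=3
Ev 6: PC=6 idx=0 pred=T actual=T -> ctr[0]=3
Ev 7: PC=1 idx=1 pred=N actual=N -> ctr[1]=0
Ev 8: PC=1 idx=1 pred=N actual=N -> ctr[1]=0
Ev 9: PC=1 idx=1 pred=N actual=T -> ctr[1]=1
Ev 10: PC=6 idx=0 pred=T actual=N -> ctr[0]=2

Answer: T T T T T T N N N T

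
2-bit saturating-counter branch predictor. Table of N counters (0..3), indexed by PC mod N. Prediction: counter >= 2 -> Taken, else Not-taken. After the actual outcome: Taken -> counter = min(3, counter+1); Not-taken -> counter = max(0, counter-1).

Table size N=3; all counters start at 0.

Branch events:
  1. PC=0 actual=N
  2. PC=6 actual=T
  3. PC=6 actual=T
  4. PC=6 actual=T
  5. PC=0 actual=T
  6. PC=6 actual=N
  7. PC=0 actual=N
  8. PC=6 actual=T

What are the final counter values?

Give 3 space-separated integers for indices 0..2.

Answer: 2 0 0

Derivation:
Ev 1: PC=0 idx=0 pred=N actual=N -> ctr[0]=0
Ev 2: PC=6 idx=0 pred=N actual=T -> ctr[0]=1
Ev 3: PC=6 idx=0 pred=N actual=T -> ctr[0]=2
Ev 4: PC=6 idx=0 pred=T actual=T -> ctr[0]=3
Ev 5: PC=0 idx=0 pred=T actual=T -> ctr[0]=3
Ev 6: PC=6 idx=0 pred=T actual=N -> ctr[0]=2
Ev 7: PC=0 idx=0 pred=T actual=N -> ctr[0]=1
Ev 8: PC=6 idx=0 pred=N actual=T -> ctr[0]=2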